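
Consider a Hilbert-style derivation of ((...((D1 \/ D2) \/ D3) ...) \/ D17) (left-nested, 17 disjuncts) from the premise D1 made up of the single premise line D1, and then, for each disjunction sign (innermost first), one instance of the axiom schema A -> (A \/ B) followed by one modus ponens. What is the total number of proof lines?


Building the left-nested 17-ary disjunction from D1:
- 1 premise line (D1)
- 17 disjuncts means 16 disjunction signs; each needs 1 axiom instance + 1 MP = 2 lines: 2 * 16 = 32
Total = 1 + 32 = 33 lines.

33


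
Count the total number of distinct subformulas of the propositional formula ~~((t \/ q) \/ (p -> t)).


Formula: ~~((t \/ q) \/ (p -> t))
Subformulas found:
  1. q
  2. t
  3. p
  4. (t \/ q)
  5. (p -> t)
  6. ((t \/ q) \/ (p -> t))
  7. ~((t \/ q) \/ (p -> t))
  8. ~~((t \/ q) \/ (p -> t))
Total distinct subformulas = 8

8


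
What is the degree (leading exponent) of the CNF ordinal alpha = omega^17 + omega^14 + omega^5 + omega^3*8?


CNF: omega^17 + omega^14 + omega^5 + omega^3*8
The leading term is omega^17, which has exponent 17.

17


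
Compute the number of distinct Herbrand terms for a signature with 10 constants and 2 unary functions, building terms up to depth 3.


Herbrand terms by depth:
Depth 0: 10 constants
Depth 1: 20 new terms (running total: 30)
Depth 2: 40 new terms (running total: 70)
Depth 3: 80 new terms (running total: 150)
Total distinct ground terms = 150

150


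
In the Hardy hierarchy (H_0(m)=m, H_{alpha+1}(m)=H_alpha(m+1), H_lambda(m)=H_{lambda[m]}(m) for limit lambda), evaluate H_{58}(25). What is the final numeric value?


H_58(25):
For finite ordinals k, H_k(n) = n + k (each successor step adds 1).
H_58(25) = 25 + 58 = 83

83


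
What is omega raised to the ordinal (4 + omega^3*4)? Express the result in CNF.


omega^(4 + omega^3*4):
In ordinal addition a term is absorbed by a following term of strictly larger exponent: 0 < 3, so 4 + omega^3*4 = omega^3*4.
omega raised to a CNF ordinal is a single CNF term: Result = omega^(omega^3*4)

omega^(omega^3*4)


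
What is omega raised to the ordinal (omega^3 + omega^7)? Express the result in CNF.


omega^(omega^3 + omega^7):
In ordinal addition a term is absorbed by a following term of strictly larger exponent: 3 < 7, so omega^3 + omega^7 = omega^7.
omega raised to a CNF ordinal is a single CNF term: Result = omega^(omega^7)

omega^(omega^7)


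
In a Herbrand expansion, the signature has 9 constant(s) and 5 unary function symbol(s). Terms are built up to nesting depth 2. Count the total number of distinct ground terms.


Herbrand terms by depth:
Depth 0: 9 constants
Depth 1: 45 new terms (running total: 54)
Depth 2: 225 new terms (running total: 279)
Total distinct ground terms = 279

279


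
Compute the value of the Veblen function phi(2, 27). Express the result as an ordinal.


phi(2, 27):
phi(2, beta) = zeta_beta (the beta-th zeta number, fixed point of epsilon).
phi(2, 27) = zeta_27

zeta_27


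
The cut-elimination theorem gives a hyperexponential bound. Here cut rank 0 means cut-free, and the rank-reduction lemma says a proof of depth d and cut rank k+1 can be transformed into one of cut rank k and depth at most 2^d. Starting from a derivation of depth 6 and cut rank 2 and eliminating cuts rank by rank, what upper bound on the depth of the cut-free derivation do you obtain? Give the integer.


Each rank reduction sends depth d to at most 2^d; cut rank r needs r reductions.
2_0(6) = 6
2_1(6) = 2^6 = 64
2_2(6) = 2^64 = 18446744073709551616
Cut-free depth bound = 18446744073709551616

18446744073709551616


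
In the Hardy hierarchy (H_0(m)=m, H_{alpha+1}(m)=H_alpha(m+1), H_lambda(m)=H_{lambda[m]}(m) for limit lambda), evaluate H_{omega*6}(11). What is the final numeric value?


H_{omega*6}(11):
For the Hardy hierarchy, H_{omega*k}(n) = 2^k * n.
2^6 = 64.
64 * 11 = 704

704


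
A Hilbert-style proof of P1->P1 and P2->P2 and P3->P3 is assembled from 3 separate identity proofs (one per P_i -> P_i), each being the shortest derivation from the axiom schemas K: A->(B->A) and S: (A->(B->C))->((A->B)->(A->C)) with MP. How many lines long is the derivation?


The shortest proof of A->A from K and S in the Hilbert calculus has exactly 5 lines:
(1) K instance A->((A->A)->A), (2) S instance, (3) MP on 1,2, (4) K instance A->(A->A), (5) MP on 3,4.
For 3 independent identities: 3 * 5 = 15 lines total.

15


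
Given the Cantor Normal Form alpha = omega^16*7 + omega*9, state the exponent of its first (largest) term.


CNF: omega^16*7 + omega*9
The leading term is omega^16*7, which has exponent 16.

16


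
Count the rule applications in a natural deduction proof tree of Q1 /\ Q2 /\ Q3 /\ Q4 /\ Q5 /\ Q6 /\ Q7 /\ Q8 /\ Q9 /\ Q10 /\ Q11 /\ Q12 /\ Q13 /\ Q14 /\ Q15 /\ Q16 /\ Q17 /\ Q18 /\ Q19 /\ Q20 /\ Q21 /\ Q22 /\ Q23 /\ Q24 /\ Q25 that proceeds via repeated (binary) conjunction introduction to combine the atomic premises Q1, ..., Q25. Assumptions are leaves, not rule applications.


The target conjunction has 25 conjuncts, i.e. 24 binary /\ connectives.
Each conjunction-intro joins two pieces, so 25 atoms require 25-1 = 24 applications.
Total inference nodes = 24

24


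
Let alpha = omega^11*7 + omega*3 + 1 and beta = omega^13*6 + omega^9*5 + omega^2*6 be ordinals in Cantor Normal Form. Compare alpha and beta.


Compare term by term from highest exponent:
alpha = omega^11*7 + omega*3 + 1
beta = omega^13*6 + omega^9*5 + omega^2*6
Term 1: alpha has omega^11*7, beta has omega^13*6
Term 2: alpha has omega^1*3, beta has omega^9*5
Term 3: alpha has omega^0*1, beta has omega^2*6
Result: alpha < beta

alpha < beta


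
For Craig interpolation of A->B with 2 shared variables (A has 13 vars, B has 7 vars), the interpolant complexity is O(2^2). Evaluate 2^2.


Shared atoms = 2
Craig interpolant size bound = 2^2
= 4

4


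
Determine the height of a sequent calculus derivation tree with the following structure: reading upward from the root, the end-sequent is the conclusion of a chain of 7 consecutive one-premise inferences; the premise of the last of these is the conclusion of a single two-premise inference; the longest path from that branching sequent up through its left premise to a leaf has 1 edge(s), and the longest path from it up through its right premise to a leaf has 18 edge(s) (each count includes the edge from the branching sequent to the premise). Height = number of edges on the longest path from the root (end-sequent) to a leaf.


Longest path through the left premise: 1 edges (measured from the branching sequent)
Longest path through the right premise: 18 edges
Height of the subtree rooted at the branching sequent: max(1, 18) = 18
The branching sequent sits 7 edges above the root (the chain of one-premise inferences), so height = 18 + 7 = 25

25


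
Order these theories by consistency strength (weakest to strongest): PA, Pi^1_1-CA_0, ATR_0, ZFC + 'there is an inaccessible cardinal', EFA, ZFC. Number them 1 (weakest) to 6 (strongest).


Ordering by consistency strength:
1. EFA
2. PA
3. ATR_0
4. Pi^1_1-CA_0
5. ZFC
6. ZFC + 'there is an inaccessible cardinal'


PA=2, Pi^1_1-CA_0=4, ATR_0=3, ZFC + 'there is an inaccessible cardinal'=6, EFA=1, ZFC=5


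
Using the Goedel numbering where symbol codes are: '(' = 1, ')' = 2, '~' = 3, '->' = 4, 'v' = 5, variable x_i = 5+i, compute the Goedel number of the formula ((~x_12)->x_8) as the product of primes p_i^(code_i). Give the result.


Formula: ((~x_12)->x_8)
Symbol codes: [1, 1, 3, 17, 2, 4, 13, 2]
Primes: [2, 3, 5, 7, 11, 13, 17, 19]
p_1^1 = 2^1 = 2
p_2^1 = 3^1 = 3
p_3^3 = 5^3 = 125
p_4^17 = 7^17 = 232630513987207
p_5^2 = 11^2 = 121
p_6^4 = 13^4 = 28561
p_7^13 = 17^13 = 9904578032905937
p_8^2 = 19^2 = 361
Product = 2155906406148908267622198036264749829989250

2155906406148908267622198036264749829989250


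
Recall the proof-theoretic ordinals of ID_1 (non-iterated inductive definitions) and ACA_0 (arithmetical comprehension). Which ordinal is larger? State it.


Proof-theoretic ordinal of ID_1 (non-iterated inductive definitions): psi_0(epsilon_{Omega+1})
Proof-theoretic ordinal of ACA_0 (arithmetical comprehension): epsilon_0
Comparing: epsilon_0 < psi_0(epsilon_{Omega+1}).
The larger ordinal is psi_0(epsilon_{Omega+1}) (from ID_1 (non-iterated inductive definitions)).

psi_0(epsilon_{Omega+1})


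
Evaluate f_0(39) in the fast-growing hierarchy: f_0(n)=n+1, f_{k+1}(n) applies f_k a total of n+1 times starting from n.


f_0(39) = 39 + 1 = 40

40


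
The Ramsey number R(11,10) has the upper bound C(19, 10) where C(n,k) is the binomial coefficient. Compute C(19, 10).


R(11,10) <= C(11+10-2, 11-1) = C(19, 10)
C(19, 10) = 19! / (10! * 9!)
= 92378

92378


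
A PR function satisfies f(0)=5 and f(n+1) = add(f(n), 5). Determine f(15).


f(0) = 5
f(1) = add(f(0), 5) = add(5, 5) = 10
f(2) = add(f(1), 5) = add(10, 5) = 15
f(3) = add(f(2), 5) = add(15, 5) = 20
f(4) = add(f(3), 5) = add(20, 5) = 25
f(5) = add(f(4), 5) = add(25, 5) = 30
f(6) = add(f(5), 5) = add(30, 5) = 35
f(7) = add(f(6), 5) = add(35, 5) = 40
f(8) = add(f(7), 5) = add(40, 5) = 45
f(9) = add(f(8), 5) = add(45, 5) = 50
f(10) = add(f(9), 5) = add(50, 5) = 55
f(11) = add(f(10), 5) = add(55, 5) = 60
f(12) = add(f(11), 5) = add(60, 5) = 65
f(13) = add(f(12), 5) = add(65, 5) = 70
f(14) = add(f(13), 5) = add(70, 5) = 75
f(15) = add(f(14), 5) = add(75, 5) = 80


80


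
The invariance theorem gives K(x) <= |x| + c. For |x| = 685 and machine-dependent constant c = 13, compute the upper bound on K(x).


K(x) <= |x| + c = 685 + 13 = 698

698


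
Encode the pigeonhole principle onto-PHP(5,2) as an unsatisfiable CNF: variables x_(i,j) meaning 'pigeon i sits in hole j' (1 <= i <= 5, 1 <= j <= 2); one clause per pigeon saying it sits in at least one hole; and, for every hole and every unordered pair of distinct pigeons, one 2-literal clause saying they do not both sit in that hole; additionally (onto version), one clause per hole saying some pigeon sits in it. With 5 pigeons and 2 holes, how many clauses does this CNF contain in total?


onto-PHP(5,2): 5 pigeons, 2 holes, 5*2 = 10 variables.
- pigeon clauses: one per pigeon -> 5 clauses
- hole clauses: 2 holes * C(5,2) = 2 * 10 -> 20 clauses
- onto clauses: one per hole -> 2 clauses
Total clauses = 5 + 20 + 2 = 27

27


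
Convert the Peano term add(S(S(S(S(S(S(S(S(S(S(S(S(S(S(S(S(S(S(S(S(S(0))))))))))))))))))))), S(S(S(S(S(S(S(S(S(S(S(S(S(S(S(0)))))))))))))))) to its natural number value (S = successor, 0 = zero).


add(S^21(0), S^15(0)):
S^21(0) = 21
S^15(0) = 15
21 + 15 = 36

36


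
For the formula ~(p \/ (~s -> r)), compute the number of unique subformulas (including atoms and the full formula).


Formula: ~(p \/ (~s -> r))
Subformulas found:
  1. s
  2. p
  3. r
  4. ~s
  5. (~s -> r)
  6. (p \/ (~s -> r))
  7. ~(p \/ (~s -> r))
Total distinct subformulas = 7

7


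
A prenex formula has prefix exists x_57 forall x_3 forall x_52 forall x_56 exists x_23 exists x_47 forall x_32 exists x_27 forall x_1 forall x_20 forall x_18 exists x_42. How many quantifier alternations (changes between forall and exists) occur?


Walk the prefix and count type changes:
  position 1: exists -> forall <-- alternation
  position 2: forall -> forall
  position 3: forall -> forall
  position 4: forall -> exists <-- alternation
  position 5: exists -> exists
  position 6: exists -> forall <-- alternation
  position 7: forall -> exists <-- alternation
  position 8: exists -> forall <-- alternation
  position 9: forall -> forall
  position 10: forall -> forall
  position 11: forall -> exists <-- alternation
Total alternations = 6

6


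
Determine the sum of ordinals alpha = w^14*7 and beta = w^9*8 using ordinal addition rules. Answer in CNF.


Ordinal addition w^14*7 + w^9*8:
Leading exponent of alpha (14) > leading exponent of beta (9).
Since alpha's term has higher exponent than beta's leading term,
the sum is simply alpha followed by beta.
Result = w^14*7 + w^9*8

w^14*7 + w^9*8


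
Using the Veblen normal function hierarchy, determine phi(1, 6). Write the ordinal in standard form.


phi(1, 6):
phi(1, beta) = epsilon_beta (the beta-th epsilon number).
phi(1, 6) = epsilon_6

epsilon_6


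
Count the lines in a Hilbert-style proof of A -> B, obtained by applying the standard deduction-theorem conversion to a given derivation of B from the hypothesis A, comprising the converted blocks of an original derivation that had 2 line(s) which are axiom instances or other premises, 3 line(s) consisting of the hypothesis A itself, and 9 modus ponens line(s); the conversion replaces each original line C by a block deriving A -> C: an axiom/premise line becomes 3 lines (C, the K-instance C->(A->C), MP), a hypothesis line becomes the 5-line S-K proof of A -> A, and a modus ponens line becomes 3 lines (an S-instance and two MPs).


Deduction-theorem conversion, block by block:
- 2 axiom/premise lines -> 3 lines each = 6
- 3 hypothesis lines -> 5 lines each (identity proof A->A) = 15
- 9 MP lines -> 3 lines each (S-instance, MP, MP) = 27
Total = 6 + 15 + 27 = 48 lines.

48


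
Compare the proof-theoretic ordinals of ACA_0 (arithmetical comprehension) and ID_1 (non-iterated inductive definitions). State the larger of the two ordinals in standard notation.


Proof-theoretic ordinal of ACA_0 (arithmetical comprehension): epsilon_0
Proof-theoretic ordinal of ID_1 (non-iterated inductive definitions): psi_0(epsilon_{Omega+1})
Comparing: epsilon_0 < psi_0(epsilon_{Omega+1}).
The larger ordinal is psi_0(epsilon_{Omega+1}) (from ID_1 (non-iterated inductive definitions)).

psi_0(epsilon_{Omega+1})


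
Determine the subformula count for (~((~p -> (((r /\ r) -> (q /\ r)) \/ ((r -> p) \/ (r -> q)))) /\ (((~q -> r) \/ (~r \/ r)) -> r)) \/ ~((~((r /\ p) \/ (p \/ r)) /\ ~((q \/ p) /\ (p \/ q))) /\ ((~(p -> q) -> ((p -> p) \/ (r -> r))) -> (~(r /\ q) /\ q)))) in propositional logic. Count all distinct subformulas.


Formula: (~((~p -> (((r /\ r) -> (q /\ r)) \/ ((r -> p) \/ (r -> q)))) /\ (((~q -> r) \/ (~r \/ r)) -> r)) \/ ~((~((r /\ p) \/ (p \/ r)) /\ ~((q \/ p) /\ (p \/ q))) /\ ((~(p -> q) -> ((p -> p) \/ (r -> r))) -> (~(r /\ q) /\ q))))
Subformulas found:
  1. r
  2. p
  3. q
  4. ~p
  5. ~r
  6. ~q
  7. (r -> q)
  8. (q \/ p)
  9. (r /\ p)
  10. (r -> p)
  11. (r -> r)
  12. (p \/ r)
  13. (p -> p)
  14. (p -> q)
  15. (q /\ r)
  16. (r /\ r)
  17. (r /\ q)
  18. (p \/ q)
  19. (~r \/ r)
  20. ~(p -> q)
  21. (~q -> r)
  22. ~(r /\ q)
  23. (~(r /\ q) /\ q)
  24. ((q \/ p) /\ (p \/ q))
  25. ((r /\ r) -> (q /\ r))
  26. ((r /\ p) \/ (p \/ r))
  27. ((p -> p) \/ (r -> r))
  28. ((r -> p) \/ (r -> q))
  29. ~((r /\ p) \/ (p \/ r))
  30. ~((q \/ p) /\ (p \/ q))
  31. ((~q -> r) \/ (~r \/ r))
  32. (((~q -> r) \/ (~r \/ r)) -> r)
  33. (~(p -> q) -> ((p -> p) \/ (r -> r)))
  34. (((r /\ r) -> (q /\ r)) \/ ((r -> p) \/ (r -> q)))
  35. (~((r /\ p) \/ (p \/ r)) /\ ~((q \/ p) /\ (p \/ q)))
  36. (~p -> (((r /\ r) -> (q /\ r)) \/ ((r -> p) \/ (r -> q))))
  37. ((~(p -> q) -> ((p -> p) \/ (r -> r))) -> (~(r /\ q) /\ q))
  38. ((~p -> (((r /\ r) -> (q /\ r)) \/ ((r -> p) \/ (r -> q)))) /\ (((~q -> r) \/ (~r \/ r)) -> r))
  39. ~((~p -> (((r /\ r) -> (q /\ r)) \/ ((r -> p) \/ (r -> q)))) /\ (((~q -> r) \/ (~r \/ r)) -> r))
  40. ((~((r /\ p) \/ (p \/ r)) /\ ~((q \/ p) /\ (p \/ q))) /\ ((~(p -> q) -> ((p -> p) \/ (r -> r))) -> (~(r /\ q) /\ q)))
  41. ~((~((r /\ p) \/ (p \/ r)) /\ ~((q \/ p) /\ (p \/ q))) /\ ((~(p -> q) -> ((p -> p) \/ (r -> r))) -> (~(r /\ q) /\ q)))
  42. (~((~p -> (((r /\ r) -> (q /\ r)) \/ ((r -> p) \/ (r -> q)))) /\ (((~q -> r) \/ (~r \/ r)) -> r)) \/ ~((~((r /\ p) \/ (p \/ r)) /\ ~((q \/ p) /\ (p \/ q))) /\ ((~(p -> q) -> ((p -> p) \/ (r -> r))) -> (~(r /\ q) /\ q))))
Total distinct subformulas = 42

42


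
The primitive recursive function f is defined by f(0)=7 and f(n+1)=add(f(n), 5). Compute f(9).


f(0) = 7
f(1) = add(f(0), 5) = add(7, 5) = 12
f(2) = add(f(1), 5) = add(12, 5) = 17
f(3) = add(f(2), 5) = add(17, 5) = 22
f(4) = add(f(3), 5) = add(22, 5) = 27
f(5) = add(f(4), 5) = add(27, 5) = 32
f(6) = add(f(5), 5) = add(32, 5) = 37
f(7) = add(f(6), 5) = add(37, 5) = 42
f(8) = add(f(7), 5) = add(42, 5) = 47
f(9) = add(f(8), 5) = add(47, 5) = 52


52


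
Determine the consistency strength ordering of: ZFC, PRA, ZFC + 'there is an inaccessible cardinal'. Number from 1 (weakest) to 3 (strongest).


Ordering by consistency strength:
1. PRA
2. ZFC
3. ZFC + 'there is an inaccessible cardinal'


ZFC=2, PRA=1, ZFC + 'there is an inaccessible cardinal'=3


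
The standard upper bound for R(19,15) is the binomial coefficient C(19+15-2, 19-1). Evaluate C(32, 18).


R(19,15) <= C(19+15-2, 19-1) = C(32, 18)
C(32, 18) = 32! / (18! * 14!)
= 471435600

471435600


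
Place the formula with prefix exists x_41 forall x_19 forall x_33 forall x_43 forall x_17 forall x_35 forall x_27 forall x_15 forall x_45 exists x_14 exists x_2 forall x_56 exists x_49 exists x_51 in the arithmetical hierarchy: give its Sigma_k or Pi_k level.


Leading quantifier is exists, so the class is Sigma.
Number of quantifier blocks = alternations + 1 = 4 + 1 = 5.
Classification: Sigma_5

Sigma_5


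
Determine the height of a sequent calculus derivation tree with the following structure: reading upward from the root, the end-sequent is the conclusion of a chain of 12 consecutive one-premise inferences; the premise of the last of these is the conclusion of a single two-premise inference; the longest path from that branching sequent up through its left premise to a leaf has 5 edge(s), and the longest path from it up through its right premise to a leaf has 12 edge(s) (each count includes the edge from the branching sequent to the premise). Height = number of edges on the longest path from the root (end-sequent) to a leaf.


Longest path through the left premise: 5 edges (measured from the branching sequent)
Longest path through the right premise: 12 edges
Height of the subtree rooted at the branching sequent: max(5, 12) = 12
The branching sequent sits 12 edges above the root (the chain of one-premise inferences), so height = 12 + 12 = 24

24


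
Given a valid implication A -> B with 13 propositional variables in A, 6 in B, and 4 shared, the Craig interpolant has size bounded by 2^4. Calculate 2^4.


Shared atoms = 4
Craig interpolant size bound = 2^4
= 16

16


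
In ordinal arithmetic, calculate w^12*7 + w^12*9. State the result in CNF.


Ordinal addition w^12*7 + w^12*9:
Both terms have the same exponent 12.
w^e*c + w^e*d = w^e*(c+d).
Result = w^12*(7+9) = w^12*16

w^12*16


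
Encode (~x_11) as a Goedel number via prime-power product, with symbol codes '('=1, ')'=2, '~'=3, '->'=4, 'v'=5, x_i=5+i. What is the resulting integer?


Formula: (~x_11)
Symbol codes: [1, 3, 16, 2]
Primes: [2, 3, 5, 7]
p_1^1 = 2^1 = 2
p_2^3 = 3^3 = 27
p_3^16 = 5^16 = 152587890625
p_4^2 = 7^2 = 49
Product = 403747558593750

403747558593750


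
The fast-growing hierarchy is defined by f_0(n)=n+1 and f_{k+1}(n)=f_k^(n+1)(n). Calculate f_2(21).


f_2(21) = f_1^22(21)
f_1(m) = 2m + 1.
Iterating: f_1^k(n) = 2^k*(n+1) - 1.
f_2(21) = 2^22*(21+1) - 1 = 4194304*22 - 1 = 92274687

92274687


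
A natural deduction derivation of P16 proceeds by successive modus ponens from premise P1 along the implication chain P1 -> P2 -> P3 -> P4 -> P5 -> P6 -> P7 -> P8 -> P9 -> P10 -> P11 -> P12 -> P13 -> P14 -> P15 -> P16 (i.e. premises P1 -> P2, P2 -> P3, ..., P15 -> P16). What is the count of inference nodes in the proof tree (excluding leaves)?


We have a chain: P1 -> P2 -> P3 -> P4 -> P5 -> P6 -> P7 -> P8 -> P9 -> P10 -> P11 -> P12 -> P13 -> P14 -> P15 -> P16.
Each modus ponens application produces the next variable.
The chain has 16 propositions, so 16-1 = 15 modus ponens steps.
Total inference nodes = 15

15


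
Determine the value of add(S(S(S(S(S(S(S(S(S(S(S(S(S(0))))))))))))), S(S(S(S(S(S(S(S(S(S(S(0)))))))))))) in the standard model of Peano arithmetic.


add(S^13(0), S^11(0)):
S^13(0) = 13
S^11(0) = 11
13 + 11 = 24

24


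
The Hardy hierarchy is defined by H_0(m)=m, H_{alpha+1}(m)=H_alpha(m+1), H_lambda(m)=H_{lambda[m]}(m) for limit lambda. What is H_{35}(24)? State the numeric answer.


H_35(24):
For finite ordinals k, H_k(n) = n + k (each successor step adds 1).
H_35(24) = 24 + 35 = 59

59


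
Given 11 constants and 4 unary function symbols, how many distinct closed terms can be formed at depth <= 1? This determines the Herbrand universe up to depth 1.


Herbrand terms by depth:
Depth 0: 11 constants
Depth 1: 44 new terms (running total: 55)
Total distinct ground terms = 55

55


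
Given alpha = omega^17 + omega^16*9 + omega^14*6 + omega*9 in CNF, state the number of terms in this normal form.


CNF: omega^17 + omega^16*9 + omega^14*6 + omega*9
Count the summands separated by '+':
  term 1: omega^17
  term 2: omega^16*9
  term 3: omega^14*6
  term 4: omega*9
Total terms = 4

4


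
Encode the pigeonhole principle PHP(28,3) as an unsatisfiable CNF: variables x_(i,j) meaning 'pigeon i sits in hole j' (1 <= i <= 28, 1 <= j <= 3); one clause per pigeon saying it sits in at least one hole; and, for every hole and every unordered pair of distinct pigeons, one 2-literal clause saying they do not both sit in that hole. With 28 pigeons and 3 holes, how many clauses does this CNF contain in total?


PHP(28,3): 28 pigeons, 3 holes, 28*3 = 84 variables.
- pigeon clauses: one per pigeon -> 28 clauses
- hole clauses: 3 holes * C(28,2) = 3 * 378 -> 1134 clauses
Total clauses = 28 + 1134 = 1162

1162


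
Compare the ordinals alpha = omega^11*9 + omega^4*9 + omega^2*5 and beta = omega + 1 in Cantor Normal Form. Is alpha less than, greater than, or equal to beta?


Compare term by term from highest exponent:
alpha = omega^11*9 + omega^4*9 + omega^2*5
beta = omega + 1
Term 1: alpha has omega^11*9, beta has omega^1*1
Term 2: alpha has omega^4*9, beta has omega^0*1
Term 3: alpha has omega^2*5, beta has omega^0*0
Result: alpha > beta

alpha > beta


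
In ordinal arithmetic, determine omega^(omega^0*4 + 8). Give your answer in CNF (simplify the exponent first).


omega^(omega^0*4 + 8):
omega^0 = 1, so the exponent is 4 + 8 = 12 (finite ordinal addition).
Result = omega^12, already a single CNF term.

omega^12


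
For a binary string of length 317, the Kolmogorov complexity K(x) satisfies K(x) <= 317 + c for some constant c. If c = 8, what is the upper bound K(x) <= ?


K(x) <= |x| + c = 317 + 8 = 325

325


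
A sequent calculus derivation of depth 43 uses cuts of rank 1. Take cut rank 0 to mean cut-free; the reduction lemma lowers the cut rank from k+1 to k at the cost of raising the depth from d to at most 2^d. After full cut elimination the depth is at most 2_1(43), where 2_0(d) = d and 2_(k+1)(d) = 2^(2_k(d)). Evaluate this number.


Each rank reduction sends depth d to at most 2^d; cut rank r needs r reductions.
2_0(43) = 43
2_1(43) = 2^43 = 8796093022208
Cut-free depth bound = 8796093022208

8796093022208


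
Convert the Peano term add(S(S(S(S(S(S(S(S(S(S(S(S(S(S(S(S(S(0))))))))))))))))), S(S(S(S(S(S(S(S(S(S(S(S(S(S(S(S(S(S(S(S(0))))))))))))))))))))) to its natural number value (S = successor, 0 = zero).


add(S^17(0), S^20(0)):
S^17(0) = 17
S^20(0) = 20
17 + 20 = 37

37


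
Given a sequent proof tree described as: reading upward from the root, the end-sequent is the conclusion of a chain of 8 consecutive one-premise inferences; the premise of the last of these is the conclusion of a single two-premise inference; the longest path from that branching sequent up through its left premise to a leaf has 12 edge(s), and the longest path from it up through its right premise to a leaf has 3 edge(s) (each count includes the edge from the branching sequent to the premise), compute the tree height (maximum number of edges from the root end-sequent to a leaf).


Longest path through the left premise: 12 edges (measured from the branching sequent)
Longest path through the right premise: 3 edges
Height of the subtree rooted at the branching sequent: max(12, 3) = 12
The branching sequent sits 8 edges above the root (the chain of one-premise inferences), so height = 12 + 8 = 20

20


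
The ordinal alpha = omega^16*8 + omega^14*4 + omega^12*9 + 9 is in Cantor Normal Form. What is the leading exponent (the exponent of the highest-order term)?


CNF: omega^16*8 + omega^14*4 + omega^12*9 + 9
The leading term is omega^16*8, which has exponent 16.

16


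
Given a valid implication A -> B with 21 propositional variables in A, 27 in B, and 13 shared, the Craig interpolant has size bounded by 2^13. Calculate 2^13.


Shared atoms = 13
Craig interpolant size bound = 2^13
= 8192

8192


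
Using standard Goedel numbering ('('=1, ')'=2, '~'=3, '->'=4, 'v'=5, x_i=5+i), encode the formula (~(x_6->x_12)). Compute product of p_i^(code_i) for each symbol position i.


Formula: (~(x_6->x_12))
Symbol codes: [1, 3, 1, 11, 4, 17, 2, 2]
Primes: [2, 3, 5, 7, 11, 13, 17, 19]
p_1^1 = 2^1 = 2
p_2^3 = 3^3 = 27
p_3^1 = 5^1 = 5
p_4^11 = 7^11 = 1977326743
p_5^4 = 11^4 = 14641
p_6^17 = 13^17 = 8650415919381337933
p_7^2 = 17^2 = 289
p_8^2 = 19^2 = 361
Product = 7054317116242087283330937054662462226570

7054317116242087283330937054662462226570


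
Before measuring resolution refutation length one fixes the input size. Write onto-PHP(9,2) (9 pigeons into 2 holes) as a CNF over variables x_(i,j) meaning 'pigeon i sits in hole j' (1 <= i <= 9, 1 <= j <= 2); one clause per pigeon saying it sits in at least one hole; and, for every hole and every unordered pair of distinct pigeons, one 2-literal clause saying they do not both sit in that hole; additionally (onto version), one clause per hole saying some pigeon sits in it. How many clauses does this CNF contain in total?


onto-PHP(9,2): 9 pigeons, 2 holes, 9*2 = 18 variables.
- pigeon clauses: one per pigeon -> 9 clauses
- hole clauses: 2 holes * C(9,2) = 2 * 36 -> 72 clauses
- onto clauses: one per hole -> 2 clauses
Total clauses = 9 + 72 + 2 = 83

83


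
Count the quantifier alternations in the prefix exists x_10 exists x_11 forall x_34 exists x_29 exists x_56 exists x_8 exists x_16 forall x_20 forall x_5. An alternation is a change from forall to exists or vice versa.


Walk the prefix and count type changes:
  position 1: exists -> exists
  position 2: exists -> forall <-- alternation
  position 3: forall -> exists <-- alternation
  position 4: exists -> exists
  position 5: exists -> exists
  position 6: exists -> exists
  position 7: exists -> forall <-- alternation
  position 8: forall -> forall
Total alternations = 3

3


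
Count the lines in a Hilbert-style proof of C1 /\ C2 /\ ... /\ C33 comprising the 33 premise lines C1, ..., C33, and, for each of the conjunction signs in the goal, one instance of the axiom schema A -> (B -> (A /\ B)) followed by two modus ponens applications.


Conjoining 33 premises:
- 33 premise lines
- the goal has 32 conjunction signs; each costs 1 axiom instance + 2 MP = 3 lines: 3 * 32 = 96
Total = 33 + 96 = 129 lines.

129


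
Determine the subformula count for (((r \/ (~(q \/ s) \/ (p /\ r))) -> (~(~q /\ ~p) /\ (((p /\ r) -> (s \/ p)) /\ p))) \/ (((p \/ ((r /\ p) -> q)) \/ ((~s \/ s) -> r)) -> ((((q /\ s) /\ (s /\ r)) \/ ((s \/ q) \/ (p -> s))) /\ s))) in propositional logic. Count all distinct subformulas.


Formula: (((r \/ (~(q \/ s) \/ (p /\ r))) -> (~(~q /\ ~p) /\ (((p /\ r) -> (s \/ p)) /\ p))) \/ (((p \/ ((r /\ p) -> q)) \/ ((~s \/ s) -> r)) -> ((((q /\ s) /\ (s /\ r)) \/ ((s \/ q) \/ (p -> s))) /\ s)))
Subformulas found:
  1. r
  2. p
  3. q
  4. s
  5. ~p
  6. ~s
  7. ~q
  8. (r /\ p)
  9. (p /\ r)
  10. (s /\ r)
  11. (s \/ q)
  12. (q \/ s)
  13. (p -> s)
  14. (s \/ p)
  15. (q /\ s)
  16. (~s \/ s)
  17. ~(q \/ s)
  18. (~q /\ ~p)
  19. ~(~q /\ ~p)
  20. ((r /\ p) -> q)
  21. ((~s \/ s) -> r)
  22. ((s \/ q) \/ (p -> s))
  23. (p \/ ((r /\ p) -> q))
  24. ((q /\ s) /\ (s /\ r))
  25. ((p /\ r) -> (s \/ p))
  26. (~(q \/ s) \/ (p /\ r))
  27. (((p /\ r) -> (s \/ p)) /\ p)
  28. (r \/ (~(q \/ s) \/ (p /\ r)))
  29. ((p \/ ((r /\ p) -> q)) \/ ((~s \/ s) -> r))
  30. (~(~q /\ ~p) /\ (((p /\ r) -> (s \/ p)) /\ p))
  31. (((q /\ s) /\ (s /\ r)) \/ ((s \/ q) \/ (p -> s)))
  32. ((((q /\ s) /\ (s /\ r)) \/ ((s \/ q) \/ (p -> s))) /\ s)
  33. ((r \/ (~(q \/ s) \/ (p /\ r))) -> (~(~q /\ ~p) /\ (((p /\ r) -> (s \/ p)) /\ p)))
  34. (((p \/ ((r /\ p) -> q)) \/ ((~s \/ s) -> r)) -> ((((q /\ s) /\ (s /\ r)) \/ ((s \/ q) \/ (p -> s))) /\ s))
  35. (((r \/ (~(q \/ s) \/ (p /\ r))) -> (~(~q /\ ~p) /\ (((p /\ r) -> (s \/ p)) /\ p))) \/ (((p \/ ((r /\ p) -> q)) \/ ((~s \/ s) -> r)) -> ((((q /\ s) /\ (s /\ r)) \/ ((s \/ q) \/ (p -> s))) /\ s)))
Total distinct subformulas = 35

35


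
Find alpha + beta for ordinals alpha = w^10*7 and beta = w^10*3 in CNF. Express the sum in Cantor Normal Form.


Ordinal addition w^10*7 + w^10*3:
Both terms have the same exponent 10.
w^e*c + w^e*d = w^e*(c+d).
Result = w^10*(7+3) = w^10*10

w^10*10


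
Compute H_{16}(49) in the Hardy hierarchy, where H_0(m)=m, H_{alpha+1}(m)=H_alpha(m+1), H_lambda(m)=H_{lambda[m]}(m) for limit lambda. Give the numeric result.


H_16(49):
For finite ordinals k, H_k(n) = n + k (each successor step adds 1).
H_16(49) = 49 + 16 = 65

65


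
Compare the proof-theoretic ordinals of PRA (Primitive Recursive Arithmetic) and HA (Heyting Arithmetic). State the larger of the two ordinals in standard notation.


Proof-theoretic ordinal of PRA (Primitive Recursive Arithmetic): omega^omega
Proof-theoretic ordinal of HA (Heyting Arithmetic): epsilon_0
Comparing: omega^omega < epsilon_0.
The larger ordinal is epsilon_0 (from HA (Heyting Arithmetic)).

epsilon_0


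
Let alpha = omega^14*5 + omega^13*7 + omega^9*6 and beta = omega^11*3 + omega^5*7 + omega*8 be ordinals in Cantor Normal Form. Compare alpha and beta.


Compare term by term from highest exponent:
alpha = omega^14*5 + omega^13*7 + omega^9*6
beta = omega^11*3 + omega^5*7 + omega*8
Term 1: alpha has omega^14*5, beta has omega^11*3
Term 2: alpha has omega^13*7, beta has omega^5*7
Term 3: alpha has omega^9*6, beta has omega^1*8
Result: alpha > beta

alpha > beta


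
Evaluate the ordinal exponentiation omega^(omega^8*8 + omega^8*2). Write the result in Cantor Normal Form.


omega^(omega^8*8 + omega^8*2):
Both terms of the exponent have the same exponent 8, so they merge: omega^8*8 + omega^8*2 = omega^8*(8+2) = omega^8*10.
omega raised to a CNF ordinal is a single CNF term: Result = omega^(omega^8*10)

omega^(omega^8*10)


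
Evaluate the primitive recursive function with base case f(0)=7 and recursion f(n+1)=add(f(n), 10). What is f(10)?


f(0) = 7
f(1) = add(f(0), 10) = add(7, 10) = 17
f(2) = add(f(1), 10) = add(17, 10) = 27
f(3) = add(f(2), 10) = add(27, 10) = 37
f(4) = add(f(3), 10) = add(37, 10) = 47
f(5) = add(f(4), 10) = add(47, 10) = 57
f(6) = add(f(5), 10) = add(57, 10) = 67
f(7) = add(f(6), 10) = add(67, 10) = 77
f(8) = add(f(7), 10) = add(77, 10) = 87
f(9) = add(f(8), 10) = add(87, 10) = 97
f(10) = add(f(9), 10) = add(97, 10) = 107


107


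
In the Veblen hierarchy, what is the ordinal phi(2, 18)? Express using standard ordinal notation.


phi(2, 18):
phi(2, beta) = zeta_beta (the beta-th zeta number, fixed point of epsilon).
phi(2, 18) = zeta_18

zeta_18


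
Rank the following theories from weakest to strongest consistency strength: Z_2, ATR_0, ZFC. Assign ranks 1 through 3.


Ordering by consistency strength:
1. ATR_0
2. Z_2
3. ZFC


Z_2=2, ATR_0=1, ZFC=3


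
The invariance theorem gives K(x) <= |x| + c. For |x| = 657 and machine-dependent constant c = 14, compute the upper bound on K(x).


K(x) <= |x| + c = 657 + 14 = 671

671


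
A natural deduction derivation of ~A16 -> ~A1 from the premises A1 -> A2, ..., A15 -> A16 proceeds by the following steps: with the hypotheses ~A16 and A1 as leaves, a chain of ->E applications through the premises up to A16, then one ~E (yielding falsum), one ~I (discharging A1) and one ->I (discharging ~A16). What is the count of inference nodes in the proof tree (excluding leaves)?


From hypothesis A1, 15 ->E steps along the 15 premises yield A16.
~E with hypothesis ~A16 gives falsum (1 node); ~I discharging A1 gives ~A1 (1 node); ->I discharging ~A16 gives the goal (1 node).
Total = 15 + 3 = 18 inference nodes.

18


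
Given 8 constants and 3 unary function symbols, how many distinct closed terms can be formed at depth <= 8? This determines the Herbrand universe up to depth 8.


Herbrand terms by depth:
Depth 0: 8 constants
Depth 1: 24 new terms (running total: 32)
Depth 2: 72 new terms (running total: 104)
Depth 3: 216 new terms (running total: 320)
Depth 4: 648 new terms (running total: 968)
Depth 5: 1944 new terms (running total: 2912)
Depth 6: 5832 new terms (running total: 8744)
Depth 7: 17496 new terms (running total: 26240)
Depth 8: 52488 new terms (running total: 78728)
Total distinct ground terms = 78728

78728


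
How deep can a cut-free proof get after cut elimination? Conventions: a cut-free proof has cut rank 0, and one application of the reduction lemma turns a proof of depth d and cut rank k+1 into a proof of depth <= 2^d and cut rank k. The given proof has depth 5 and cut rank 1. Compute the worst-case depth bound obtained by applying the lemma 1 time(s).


Each rank reduction sends depth d to at most 2^d; cut rank r needs r reductions.
2_0(5) = 5
2_1(5) = 2^5 = 32
Cut-free depth bound = 32

32


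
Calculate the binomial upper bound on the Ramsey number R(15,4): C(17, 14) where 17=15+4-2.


R(15,4) <= C(15+4-2, 15-1) = C(17, 14)
C(17, 14) = 17! / (14! * 3!)
= 680

680


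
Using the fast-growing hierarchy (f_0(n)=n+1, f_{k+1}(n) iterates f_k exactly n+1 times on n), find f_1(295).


f_1(295) = f_0^296(295)
f_0 adds 1 each time, applied 296 times.
f_1(295) = 295 + 296 = 591

591


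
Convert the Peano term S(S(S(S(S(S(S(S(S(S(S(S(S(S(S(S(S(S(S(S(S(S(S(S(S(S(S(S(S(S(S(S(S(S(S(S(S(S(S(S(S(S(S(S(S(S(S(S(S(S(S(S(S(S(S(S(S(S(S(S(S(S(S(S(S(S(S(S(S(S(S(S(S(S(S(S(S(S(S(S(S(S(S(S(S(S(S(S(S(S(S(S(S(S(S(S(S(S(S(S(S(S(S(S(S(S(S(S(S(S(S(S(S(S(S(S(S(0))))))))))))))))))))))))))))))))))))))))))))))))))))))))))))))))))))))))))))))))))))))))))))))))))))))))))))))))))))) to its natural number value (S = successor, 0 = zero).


Counting successors applied to 0:
117 applications of S to 0 = 117

117


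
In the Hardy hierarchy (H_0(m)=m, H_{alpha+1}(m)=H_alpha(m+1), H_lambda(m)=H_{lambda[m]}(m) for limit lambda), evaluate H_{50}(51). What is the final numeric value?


H_50(51):
For finite ordinals k, H_k(n) = n + k (each successor step adds 1).
H_50(51) = 51 + 50 = 101

101


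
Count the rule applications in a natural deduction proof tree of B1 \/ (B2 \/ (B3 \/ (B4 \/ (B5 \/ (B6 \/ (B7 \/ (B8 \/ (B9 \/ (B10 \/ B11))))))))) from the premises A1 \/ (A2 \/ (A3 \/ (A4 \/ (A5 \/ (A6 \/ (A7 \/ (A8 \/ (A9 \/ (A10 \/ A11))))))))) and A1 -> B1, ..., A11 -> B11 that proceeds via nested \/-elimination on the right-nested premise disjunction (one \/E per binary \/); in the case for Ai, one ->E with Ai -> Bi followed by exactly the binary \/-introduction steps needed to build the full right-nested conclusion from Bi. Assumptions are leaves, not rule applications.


Constructive dilemma with 11 branches, all disjunctions right-nested:
- \/E: the premise has 10 binary \/, each eliminated once: 10 nodes.
- ->E: one per case (Ai with Ai -> Bi gives Bi): 11 nodes.
- \/I: in case i < n, Bi needs 1 step to form Bi \/ (B(i+1) \/ ...) and then i-1 steps to prepend B(i-1), ..., B1, i.e. i steps; in case i = n, B11 needs 10 prepend steps.
  \/I total = (1 + 2 + ... + 10) + 10 = 55 + 10 = 65 nodes.
Total = 10 + 11 + 65 = 86

86


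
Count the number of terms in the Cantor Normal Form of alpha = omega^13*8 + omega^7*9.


CNF: omega^13*8 + omega^7*9
Count the summands separated by '+':
  term 1: omega^13*8
  term 2: omega^7*9
Total terms = 2

2


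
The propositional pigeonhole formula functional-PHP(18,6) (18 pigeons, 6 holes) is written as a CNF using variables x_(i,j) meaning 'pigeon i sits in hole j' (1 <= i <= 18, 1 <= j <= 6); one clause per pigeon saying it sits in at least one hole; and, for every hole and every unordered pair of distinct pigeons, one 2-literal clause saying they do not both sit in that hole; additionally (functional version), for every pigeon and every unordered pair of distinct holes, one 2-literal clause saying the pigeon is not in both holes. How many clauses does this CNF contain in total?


functional-PHP(18,6): 18 pigeons, 6 holes, 18*6 = 108 variables.
- pigeon clauses: one per pigeon -> 18 clauses
- hole clauses: 6 holes * C(18,2) = 6 * 153 -> 918 clauses
- functional clauses: 18 pigeons * C(6,2) = 18 * 15 -> 270 clauses
Total clauses = 18 + 918 + 270 = 1206

1206


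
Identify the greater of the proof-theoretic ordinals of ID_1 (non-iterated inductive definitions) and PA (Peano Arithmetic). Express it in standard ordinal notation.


Proof-theoretic ordinal of ID_1 (non-iterated inductive definitions): psi_0(epsilon_{Omega+1})
Proof-theoretic ordinal of PA (Peano Arithmetic): epsilon_0
Comparing: epsilon_0 < psi_0(epsilon_{Omega+1}).
The larger ordinal is psi_0(epsilon_{Omega+1}) (from ID_1 (non-iterated inductive definitions)).

psi_0(epsilon_{Omega+1})


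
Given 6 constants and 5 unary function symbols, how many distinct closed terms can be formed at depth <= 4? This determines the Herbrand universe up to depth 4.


Herbrand terms by depth:
Depth 0: 6 constants
Depth 1: 30 new terms (running total: 36)
Depth 2: 150 new terms (running total: 186)
Depth 3: 750 new terms (running total: 936)
Depth 4: 3750 new terms (running total: 4686)
Total distinct ground terms = 4686

4686


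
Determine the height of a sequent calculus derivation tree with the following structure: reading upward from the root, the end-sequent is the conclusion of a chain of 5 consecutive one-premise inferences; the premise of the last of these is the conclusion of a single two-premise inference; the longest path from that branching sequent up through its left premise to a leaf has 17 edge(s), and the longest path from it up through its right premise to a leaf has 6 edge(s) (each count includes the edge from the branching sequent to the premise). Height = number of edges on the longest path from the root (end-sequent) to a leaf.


Longest path through the left premise: 17 edges (measured from the branching sequent)
Longest path through the right premise: 6 edges
Height of the subtree rooted at the branching sequent: max(17, 6) = 17
The branching sequent sits 5 edges above the root (the chain of one-premise inferences), so height = 17 + 5 = 22

22


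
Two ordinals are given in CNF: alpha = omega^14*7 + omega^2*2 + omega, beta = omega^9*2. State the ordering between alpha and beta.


Compare term by term from highest exponent:
alpha = omega^14*7 + omega^2*2 + omega
beta = omega^9*2
Term 1: alpha has omega^14*7, beta has omega^9*2
Term 2: alpha has omega^2*2, beta has omega^0*0
Term 3: alpha has omega^1*1, beta has omega^0*0
Result: alpha > beta

alpha > beta


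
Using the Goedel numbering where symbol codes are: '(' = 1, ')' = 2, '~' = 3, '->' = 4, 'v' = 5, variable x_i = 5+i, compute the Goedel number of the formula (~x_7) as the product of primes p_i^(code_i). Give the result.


Formula: (~x_7)
Symbol codes: [1, 3, 12, 2]
Primes: [2, 3, 5, 7]
p_1^1 = 2^1 = 2
p_2^3 = 3^3 = 27
p_3^12 = 5^12 = 244140625
p_4^2 = 7^2 = 49
Product = 645996093750

645996093750


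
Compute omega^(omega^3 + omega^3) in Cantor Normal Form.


omega^(omega^3 + omega^3):
Both terms of the exponent have the same exponent 3, so they merge: omega^3 + omega^3 = omega^3*(1+1) = omega^3*2.
omega raised to a CNF ordinal is a single CNF term: Result = omega^(omega^3*2)

omega^(omega^3*2)


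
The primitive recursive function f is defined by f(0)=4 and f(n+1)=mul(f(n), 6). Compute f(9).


f(0) = 4
f(1) = mul(f(0), 6) = mul(4, 6) = 24
f(2) = mul(f(1), 6) = mul(24, 6) = 144
f(3) = mul(f(2), 6) = mul(144, 6) = 864
f(4) = mul(f(3), 6) = mul(864, 6) = 5184
f(5) = mul(f(4), 6) = mul(5184, 6) = 31104
f(6) = mul(f(5), 6) = mul(31104, 6) = 186624
f(7) = mul(f(6), 6) = mul(186624, 6) = 1119744
f(8) = mul(f(7), 6) = mul(1119744, 6) = 6718464
f(9) = mul(f(8), 6) = mul(6718464, 6) = 40310784


40310784
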